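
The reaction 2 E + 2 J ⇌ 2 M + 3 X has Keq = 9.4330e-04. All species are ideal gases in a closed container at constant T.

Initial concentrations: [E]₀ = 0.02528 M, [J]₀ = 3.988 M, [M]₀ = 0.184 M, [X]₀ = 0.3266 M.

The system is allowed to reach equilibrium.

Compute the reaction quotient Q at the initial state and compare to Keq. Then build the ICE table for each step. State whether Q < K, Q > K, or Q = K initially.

Q₀ = 0.116 vs Keq = 9.4330e-04 ⇒ Q>K, reverse
Step 1:
                    E           J           M           X
  init        0.02528       3.988       0.184      0.3266
  Δ           0.07005     0.07005    -0.07005     -0.1051
  eq          0.09533       4.058       0.114      0.2215
  solve Keq expr → x = -0.03502; check Q = 9.4330e-04

Q₀ = 0.116; Q > K (proceeds reverse)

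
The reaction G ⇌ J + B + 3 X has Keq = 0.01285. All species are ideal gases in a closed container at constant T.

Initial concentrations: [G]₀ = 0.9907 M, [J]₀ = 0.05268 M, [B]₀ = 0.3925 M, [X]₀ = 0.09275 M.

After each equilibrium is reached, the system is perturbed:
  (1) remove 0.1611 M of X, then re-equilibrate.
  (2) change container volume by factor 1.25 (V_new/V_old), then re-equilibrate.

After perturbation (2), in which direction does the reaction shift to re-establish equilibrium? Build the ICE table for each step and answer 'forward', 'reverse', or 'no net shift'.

Q₀ = 1.6653e-05 vs Keq = 0.01285 ⇒ Q<K, forward
Step 1:
                  G         J         B         X
  Initial    0.9907   0.05268    0.3925   0.09275
  Change    -0.1311    0.1311    0.1311    0.3933
  Equil      0.8596    0.1838    0.5236     0.486
  solve Keq expr → x = 0.1311; check Q = 0.01285
Then remove 0.1611 M of X.
Step 2:
                  G         J         B         X
  Initial    0.8596    0.1838    0.5236    0.3249
  Change   -0.03809   0.03809   0.03809    0.1143
  Equil      0.8215    0.2219    0.5617    0.4392
  solve Keq expr → x = 0.03809; check Q = 0.01285
Then change container volume by factor 1.25 (V_new/V_old).
Step 3:
                  G         J         B         X
  Initial    0.6572    0.1775    0.4493    0.3514
  Change   -0.02797   0.02797   0.02797    0.0839
  Equil      0.6293    0.2055    0.4773    0.4352
  solve Keq expr → x = 0.02797; check Q = 0.01285

Direction: forward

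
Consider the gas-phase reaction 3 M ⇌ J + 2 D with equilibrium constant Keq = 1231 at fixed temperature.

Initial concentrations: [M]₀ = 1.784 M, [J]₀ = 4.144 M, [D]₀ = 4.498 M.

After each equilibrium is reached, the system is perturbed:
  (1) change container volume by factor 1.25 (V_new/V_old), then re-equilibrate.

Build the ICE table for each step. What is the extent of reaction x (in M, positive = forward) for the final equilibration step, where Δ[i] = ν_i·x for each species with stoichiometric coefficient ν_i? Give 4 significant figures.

x = 0 M

Q₀ = 14.77 vs Keq = 1231 ⇒ Q<K, forward
Step 1:
                   M          J          D
  I            1.784      4.144      4.498
  C           -1.309     0.4363     0.8725
  E           0.4752       4.58      5.371
  solve Keq expr → x = 0.4363; check Q = 1231
Then change container volume by factor 1.25 (V_new/V_old).
Step 2:
                   M          J          D
  I           0.3802      3.664      4.296
  C                0          0          0
  E           0.3802      3.664      4.296
  solve Keq expr → x = 0; check Q = 1231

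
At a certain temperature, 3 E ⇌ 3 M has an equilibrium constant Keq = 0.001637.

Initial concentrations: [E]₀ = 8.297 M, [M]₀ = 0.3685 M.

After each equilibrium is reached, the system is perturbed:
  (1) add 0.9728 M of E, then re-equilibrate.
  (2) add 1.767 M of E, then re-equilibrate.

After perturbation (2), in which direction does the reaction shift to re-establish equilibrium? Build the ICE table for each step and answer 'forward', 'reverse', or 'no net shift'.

Direction: forward

Q₀ = 8.7609e-05 vs Keq = 0.001637 ⇒ Q<K, forward
Step 1:
                    E           M
  I             8.297      0.3685
  C           -0.5451      0.5451
  E             7.752      0.9136
  solve Keq expr → x = 0.1817; check Q = 0.001637
Then add 0.9728 M of E.
Step 2:
                    E           M
  I             8.725      0.9136
  C           -0.1026      0.1026
  E             8.622       1.016
  solve Keq expr → x = 0.03419; check Q = 0.001637
Then add 1.767 M of E.
Step 3:
                    E           M
  I             10.39       1.016
  C           -0.1863      0.1863
  E              10.2       1.202
  solve Keq expr → x = 0.0621; check Q = 0.001637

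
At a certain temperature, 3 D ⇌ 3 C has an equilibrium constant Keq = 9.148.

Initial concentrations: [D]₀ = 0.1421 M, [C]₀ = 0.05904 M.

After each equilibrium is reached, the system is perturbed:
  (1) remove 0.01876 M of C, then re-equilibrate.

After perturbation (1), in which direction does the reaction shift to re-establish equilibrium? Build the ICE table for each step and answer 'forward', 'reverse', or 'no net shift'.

Direction: forward

Q₀ = 0.07172 vs Keq = 9.148 ⇒ Q<K, forward
Step 1:
                  D         C
  Initial    0.1421   0.05904
  Change   -0.07704   0.07704
  Equil     0.06506    0.1361
  solve Keq expr → x = 0.02568; check Q = 9.148
Then remove 0.01876 M of C.
Step 2:
                  D         C
  Initial   0.06506    0.1173
  Change  -0.006068  0.006068
  Equil       0.059    0.1234
  solve Keq expr → x = 0.002023; check Q = 9.148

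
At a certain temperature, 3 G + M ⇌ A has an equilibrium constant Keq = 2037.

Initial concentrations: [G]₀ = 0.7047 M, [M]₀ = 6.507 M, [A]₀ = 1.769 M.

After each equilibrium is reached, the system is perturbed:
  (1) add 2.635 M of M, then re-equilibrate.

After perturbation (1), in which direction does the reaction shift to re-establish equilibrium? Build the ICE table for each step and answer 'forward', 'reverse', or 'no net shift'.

Direction: forward

Q₀ = 0.7768 vs Keq = 2037 ⇒ Q<K, forward
Step 1:
                  G         M         A
  I          0.7047     6.507     1.769
  C          -0.651    -0.217     0.217
  E         0.05372      6.29     1.986
  solve Keq expr → x = 0.217; check Q = 2037
Then add 2.635 M of M.
Step 2:
                  G         M         A
  I         0.05372     8.925     1.986
  C       -0.005894 -0.001965  0.001965
  E         0.04782     8.923     1.988
  solve Keq expr → x = 0.001965; check Q = 2037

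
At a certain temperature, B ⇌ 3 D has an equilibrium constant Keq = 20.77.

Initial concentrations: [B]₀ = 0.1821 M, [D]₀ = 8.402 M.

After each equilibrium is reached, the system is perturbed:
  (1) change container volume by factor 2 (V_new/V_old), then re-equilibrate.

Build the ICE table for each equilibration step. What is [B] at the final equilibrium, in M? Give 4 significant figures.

[B]_eq = 0.684 M

Q₀ = 3257 vs Keq = 20.77 ⇒ Q>K, reverse
Step 1:
                    B           D
  I            0.1821       8.402
  C             1.675      -5.024
  E             1.857       3.378
  solve Keq expr → x = -1.675; check Q = 20.77
Then change container volume by factor 2 (V_new/V_old).
Step 2:
                    B           D
  I            0.9283       1.689
  C           -0.2443      0.7328
  E             0.684       2.422
  solve Keq expr → x = 0.2443; check Q = 20.77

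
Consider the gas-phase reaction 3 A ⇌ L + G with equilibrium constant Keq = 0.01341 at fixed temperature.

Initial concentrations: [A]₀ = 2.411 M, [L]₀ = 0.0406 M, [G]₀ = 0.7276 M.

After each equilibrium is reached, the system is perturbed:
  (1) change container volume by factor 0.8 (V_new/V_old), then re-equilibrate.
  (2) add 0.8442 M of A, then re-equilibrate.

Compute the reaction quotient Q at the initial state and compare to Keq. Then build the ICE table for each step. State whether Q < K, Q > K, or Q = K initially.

Q₀ = 0.002108 vs Keq = 0.01341 ⇒ Q<K, forward
Step 1:
                    A           L           G
  I             2.411      0.0406      0.7276
  C           -0.3195      0.1065      0.1065
  E             2.092      0.1471      0.8341
  solve Keq expr → x = 0.1065; check Q = 0.01341
Then change container volume by factor 0.8 (V_new/V_old).
Step 2:
                    A           L           G
  I             2.614      0.1839       1.043
  C          -0.07004     0.02335     0.02335
  E             2.544      0.2072       1.066
  solve Keq expr → x = 0.02335; check Q = 0.01341
Then add 0.8442 M of A.
Step 3:
                    A           L           G
  I             3.389      0.2072       1.066
  C           -0.3422      0.1141      0.1141
  E             3.046      0.3213        1.18
  solve Keq expr → x = 0.1141; check Q = 0.01341

Q₀ = 0.002108; Q < K (proceeds forward)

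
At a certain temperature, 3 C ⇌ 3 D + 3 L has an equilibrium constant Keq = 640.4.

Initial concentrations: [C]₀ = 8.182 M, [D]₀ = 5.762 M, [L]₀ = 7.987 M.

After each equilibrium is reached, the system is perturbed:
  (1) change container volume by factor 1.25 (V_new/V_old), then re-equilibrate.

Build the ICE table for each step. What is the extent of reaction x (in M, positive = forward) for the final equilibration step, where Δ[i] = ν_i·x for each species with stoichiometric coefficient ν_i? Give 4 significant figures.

Q₀ = 177.9 vs Keq = 640.4 ⇒ Q<K, forward
Step 1:
                  C         D         L
  I           8.182     5.762     7.987
  C          -1.047     1.047     1.047
  E           7.135     6.809     9.034
  solve Keq expr → x = 0.3488; check Q = 640.4
Then change container volume by factor 1.25 (V_new/V_old).
Step 2:
                  C         D         L
  I           5.708     5.447     7.227
  C         -0.4525    0.4525    0.4525
  E           5.256     5.899     7.679
  solve Keq expr → x = 0.1508; check Q = 640.4

x = 0.1508 M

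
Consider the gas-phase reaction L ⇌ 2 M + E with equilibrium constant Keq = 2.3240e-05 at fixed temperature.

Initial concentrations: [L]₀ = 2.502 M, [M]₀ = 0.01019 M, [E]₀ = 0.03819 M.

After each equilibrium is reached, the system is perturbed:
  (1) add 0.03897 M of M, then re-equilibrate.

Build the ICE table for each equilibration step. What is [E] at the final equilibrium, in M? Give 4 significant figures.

[E]_eq = 0.03423 M

Q₀ = 1.5849e-06 vs Keq = 2.3240e-05 ⇒ Q<K, forward
Step 1:
                    L           M           E
  Initial       2.502     0.01019     0.03819
  Change      -0.0119      0.0238      0.0119
  Equil          2.49     0.03399     0.05009
  solve Keq expr → x = 0.0119; check Q = 2.3240e-05
Then add 0.03897 M of M.
Step 2:
                    L           M           E
  Initial        2.49     0.07296     0.05009
  Change      0.01586    -0.03171    -0.01586
  Equil         2.506     0.04125     0.03423
  solve Keq expr → x = -0.01586; check Q = 2.3240e-05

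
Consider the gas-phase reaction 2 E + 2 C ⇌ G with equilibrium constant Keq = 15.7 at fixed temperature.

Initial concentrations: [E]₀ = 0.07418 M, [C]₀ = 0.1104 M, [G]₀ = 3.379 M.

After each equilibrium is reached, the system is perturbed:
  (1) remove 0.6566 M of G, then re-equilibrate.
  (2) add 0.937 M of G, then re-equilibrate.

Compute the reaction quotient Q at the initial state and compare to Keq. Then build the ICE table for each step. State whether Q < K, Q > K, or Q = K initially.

Q₀ = 5.0382e+04; Q > K (proceeds reverse)

Q₀ = 5.0382e+04 vs Keq = 15.7 ⇒ Q>K, reverse
Step 1:
                   E          C          G
  Initial    0.07418     0.1104      3.379
  Change      0.5741     0.5741    -0.2871
  Equil       0.6483     0.6845      3.092
  solve Keq expr → x = -0.2871; check Q = 15.7
Then remove 0.6566 M of G.
Step 2:
                   E          C          G
  Initial     0.6483     0.6845      2.435
  Change    -0.03738   -0.03738    0.01869
  Equil       0.6109     0.6471      2.454
  solve Keq expr → x = 0.01869; check Q = 15.7
Then add 0.937 M of G.
Step 3:
                   E          C          G
  Initial     0.6109     0.6471      3.391
  Change     0.05163    0.05163   -0.02581
  Equil       0.6626     0.6988      3.365
  solve Keq expr → x = -0.02581; check Q = 15.7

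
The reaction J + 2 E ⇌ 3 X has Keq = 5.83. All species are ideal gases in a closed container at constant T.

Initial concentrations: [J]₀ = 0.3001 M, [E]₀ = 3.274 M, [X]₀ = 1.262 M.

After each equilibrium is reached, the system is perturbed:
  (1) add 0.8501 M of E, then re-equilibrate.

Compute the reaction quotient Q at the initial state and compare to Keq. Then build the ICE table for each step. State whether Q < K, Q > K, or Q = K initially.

Q₀ = 0.6248 vs Keq = 5.83 ⇒ Q<K, forward
Step 1:
                    J           E           X
  I            0.3001       3.274       1.262
  C           -0.1811     -0.3622      0.5432
  E             0.119       2.912       1.805
  solve Keq expr → x = 0.1811; check Q = 5.83
Then add 0.8501 M of E.
Step 2:
                    J           E           X
  I             0.119       3.762       1.805
  C          -0.03254    -0.06508     0.09762
  E           0.08648       3.697       1.903
  solve Keq expr → x = 0.03254; check Q = 5.83

Q₀ = 0.6248; Q < K (proceeds forward)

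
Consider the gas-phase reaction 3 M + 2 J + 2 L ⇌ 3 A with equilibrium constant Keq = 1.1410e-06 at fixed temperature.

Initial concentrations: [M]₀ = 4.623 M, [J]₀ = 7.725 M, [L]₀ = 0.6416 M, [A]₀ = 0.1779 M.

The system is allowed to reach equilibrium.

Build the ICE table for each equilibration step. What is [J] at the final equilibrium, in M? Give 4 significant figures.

[J]_eq = 7.747 M

Q₀ = 2.3197e-06 vs Keq = 1.1410e-06 ⇒ Q>K, reverse
Step 1:
                  M         J         L         A
  init        4.623     7.725    0.6416    0.1779
  Δ         0.03298   0.02199   0.02199  -0.03298
  eq          4.656     7.747    0.6636    0.1449
  solve Keq expr → x = -0.01099; check Q = 1.1410e-06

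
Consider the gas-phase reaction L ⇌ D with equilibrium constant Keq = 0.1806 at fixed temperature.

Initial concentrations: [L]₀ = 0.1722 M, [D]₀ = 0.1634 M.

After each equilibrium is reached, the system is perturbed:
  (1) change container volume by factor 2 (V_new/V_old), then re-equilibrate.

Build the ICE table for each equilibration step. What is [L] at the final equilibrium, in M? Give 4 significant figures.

[L]_eq = 0.1421 M

Q₀ = 0.9489 vs Keq = 0.1806 ⇒ Q>K, reverse
Step 1:
                    L           D
  I            0.1722      0.1634
  C            0.1121     -0.1121
  E            0.2843     0.05134
  solve Keq expr → x = -0.1121; check Q = 0.1806
Then change container volume by factor 2 (V_new/V_old).
Step 2:
                    L           D
  I            0.1421     0.02567
  C                 0           0
  E            0.1421     0.02567
  solve Keq expr → x = 0; check Q = 0.1806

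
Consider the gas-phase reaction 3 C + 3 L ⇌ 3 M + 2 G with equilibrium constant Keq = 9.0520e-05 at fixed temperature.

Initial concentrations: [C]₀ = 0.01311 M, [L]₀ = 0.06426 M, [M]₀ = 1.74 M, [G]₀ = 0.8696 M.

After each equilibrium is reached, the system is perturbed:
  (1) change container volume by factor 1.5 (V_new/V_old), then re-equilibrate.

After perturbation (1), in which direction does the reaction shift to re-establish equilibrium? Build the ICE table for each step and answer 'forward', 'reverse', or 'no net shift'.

Q₀ = 6.6628e+09 vs Keq = 9.0520e-05 ⇒ Q>K, reverse
Step 1:
                   C          L          M          G
  Initial    0.01311    0.06426       1.74     0.8696
  Change       1.226      1.226     -1.226    -0.8174
  Equil        1.239       1.29     0.5139    0.05221
  solve Keq expr → x = -0.4087; check Q = 9.0520e-05
Then change container volume by factor 1.5 (V_new/V_old).
Step 2:
                   C          L          M          G
  Initial     0.8261     0.8602     0.3426    0.03481
  Change      0.0071     0.0071    -0.0071  -0.004733
  Equil       0.8332     0.8673     0.3355    0.03008
  solve Keq expr → x = -0.002367; check Q = 9.0520e-05

Direction: reverse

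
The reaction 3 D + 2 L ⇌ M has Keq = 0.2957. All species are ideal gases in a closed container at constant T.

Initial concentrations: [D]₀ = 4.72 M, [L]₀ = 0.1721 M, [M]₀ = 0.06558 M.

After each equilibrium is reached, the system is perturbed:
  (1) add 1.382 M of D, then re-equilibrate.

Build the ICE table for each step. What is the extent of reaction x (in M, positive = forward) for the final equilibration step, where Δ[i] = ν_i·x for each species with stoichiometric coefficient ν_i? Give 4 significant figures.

x = 0.009642 M

Q₀ = 0.02106 vs Keq = 0.2957 ⇒ Q<K, forward
Step 1:
                    D           L           M
  I              4.72      0.1721     0.06558
  C           -0.1604     -0.1069     0.05347
  E              4.56     0.06517       0.119
  solve Keq expr → x = 0.05347; check Q = 0.2957
Then add 1.382 M of D.
Step 2:
                    D           L           M
  I             5.942     0.06517       0.119
  C          -0.02893    -0.01928    0.009642
  E             5.913     0.04588      0.1287
  solve Keq expr → x = 0.009642; check Q = 0.2957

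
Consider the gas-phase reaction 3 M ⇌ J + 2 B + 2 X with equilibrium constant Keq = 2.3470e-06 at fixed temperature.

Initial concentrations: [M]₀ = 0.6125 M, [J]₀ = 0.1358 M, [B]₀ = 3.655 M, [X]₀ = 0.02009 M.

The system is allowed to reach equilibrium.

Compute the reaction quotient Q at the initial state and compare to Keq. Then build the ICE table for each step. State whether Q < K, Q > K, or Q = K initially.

Q₀ = 0.003187; Q > K (proceeds reverse)

Q₀ = 0.003187 vs Keq = 2.3470e-06 ⇒ Q>K, reverse
Step 1:
                    M           J           B           X
  I            0.6125      0.1358       3.655     0.02009
  C           0.02922    -0.00974    -0.01948    -0.01948
  E            0.6417      0.1261       3.636  6.1013e-04
  solve Keq expr → x = -0.00974; check Q = 2.3470e-06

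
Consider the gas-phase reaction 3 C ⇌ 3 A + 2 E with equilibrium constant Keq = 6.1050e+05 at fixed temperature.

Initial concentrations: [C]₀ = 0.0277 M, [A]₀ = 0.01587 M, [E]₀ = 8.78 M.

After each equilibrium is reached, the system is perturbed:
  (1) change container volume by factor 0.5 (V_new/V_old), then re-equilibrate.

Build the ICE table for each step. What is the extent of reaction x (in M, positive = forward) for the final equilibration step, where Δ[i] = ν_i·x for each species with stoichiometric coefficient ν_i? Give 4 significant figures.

Q₀ = 14.5 vs Keq = 6.1050e+05 ⇒ Q<K, forward
Step 1:
                  C         A         E
  Initial    0.0277   0.01587      8.78
  Change   -0.02562   0.02562   0.01708
  Equil    0.002084   0.04149     8.797
  solve Keq expr → x = 0.008539; check Q = 6.1050e+05
Then change container volume by factor 0.5 (V_new/V_old).
Step 2:
                  C         A         E
  Initial  0.004168   0.08297     17.59
  Change   0.002267 -0.002267 -0.001511
  Equil    0.006435    0.0807     17.59
  solve Keq expr → x = -7.5571e-04; check Q = 6.1050e+05

x = -7.5571e-04 M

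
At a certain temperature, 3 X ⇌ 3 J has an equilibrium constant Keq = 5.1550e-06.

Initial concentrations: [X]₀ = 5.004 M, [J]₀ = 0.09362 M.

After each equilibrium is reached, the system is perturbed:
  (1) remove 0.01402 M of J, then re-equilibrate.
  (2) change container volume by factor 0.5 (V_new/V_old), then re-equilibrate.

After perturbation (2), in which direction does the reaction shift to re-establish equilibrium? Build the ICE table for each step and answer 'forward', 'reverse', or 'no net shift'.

Direction: no net shift

Q₀ = 6.5487e-06 vs Keq = 5.1550e-06 ⇒ Q>K, reverse
Step 1:
                   X          J
  init         5.004    0.09362
  Δ         0.007056  -0.007056
  eq           5.011    0.08656
  solve Keq expr → x = -0.002352; check Q = 5.1550e-06
Then remove 0.01402 M of J.
Step 2:
                   X          J
  init         5.011    0.07254
  Δ         -0.01378    0.01378
  eq           4.997    0.08633
  solve Keq expr → x = 0.004594; check Q = 5.1550e-06
Then change container volume by factor 0.5 (V_new/V_old).
Step 3:
                   X          J
  init         9.995     0.1727
  Δ                0          0
  eq           9.995     0.1727
  solve Keq expr → x = 0; check Q = 5.1550e-06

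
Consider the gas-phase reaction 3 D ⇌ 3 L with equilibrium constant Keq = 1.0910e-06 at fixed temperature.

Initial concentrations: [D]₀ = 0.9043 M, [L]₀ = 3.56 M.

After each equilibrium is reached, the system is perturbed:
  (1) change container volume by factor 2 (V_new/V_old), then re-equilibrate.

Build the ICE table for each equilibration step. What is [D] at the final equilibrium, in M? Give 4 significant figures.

[D]_eq = 2.209 M

Q₀ = 61.01 vs Keq = 1.0910e-06 ⇒ Q>K, reverse
Step 1:
                    D           L
  init         0.9043        3.56
  Δ             3.515      -3.515
  eq            4.419     0.04549
  solve Keq expr → x = -1.172; check Q = 1.0910e-06
Then change container volume by factor 2 (V_new/V_old).
Step 2:
                    D           L
  init          2.209     0.02274
  Δ                 0           0
  eq            2.209     0.02274
  solve Keq expr → x = 0; check Q = 1.0910e-06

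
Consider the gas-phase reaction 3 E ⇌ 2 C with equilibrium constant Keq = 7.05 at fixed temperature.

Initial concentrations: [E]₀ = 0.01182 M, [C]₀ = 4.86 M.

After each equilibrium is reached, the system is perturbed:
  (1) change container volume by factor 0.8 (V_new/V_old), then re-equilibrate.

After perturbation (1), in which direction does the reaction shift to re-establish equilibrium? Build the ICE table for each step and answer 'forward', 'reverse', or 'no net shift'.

Q₀ = 1.4303e+07 vs Keq = 7.05 ⇒ Q>K, reverse
Step 1:
                  E         C
  init      0.01182      4.86
  Δ           1.301   -0.8672
  eq          1.313     3.993
  solve Keq expr → x = -0.4336; check Q = 7.05
Then change container volume by factor 0.8 (V_new/V_old).
Step 2:
                  E         C
  init        1.641     4.991
  Δ         -0.1036   0.06906
  eq          1.537      5.06
  solve Keq expr → x = 0.03453; check Q = 7.05

Direction: forward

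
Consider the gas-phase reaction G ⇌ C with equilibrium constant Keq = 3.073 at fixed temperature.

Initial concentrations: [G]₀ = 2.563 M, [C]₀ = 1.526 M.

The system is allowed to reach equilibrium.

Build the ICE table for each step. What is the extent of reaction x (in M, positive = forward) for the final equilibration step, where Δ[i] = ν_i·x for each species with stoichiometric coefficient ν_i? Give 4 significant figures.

x = 1.559 M

Q₀ = 0.5954 vs Keq = 3.073 ⇒ Q<K, forward
Step 1:
                   G          C
  Initial      2.563      1.526
  Change      -1.559      1.559
  Equil        1.004      3.085
  solve Keq expr → x = 1.559; check Q = 3.073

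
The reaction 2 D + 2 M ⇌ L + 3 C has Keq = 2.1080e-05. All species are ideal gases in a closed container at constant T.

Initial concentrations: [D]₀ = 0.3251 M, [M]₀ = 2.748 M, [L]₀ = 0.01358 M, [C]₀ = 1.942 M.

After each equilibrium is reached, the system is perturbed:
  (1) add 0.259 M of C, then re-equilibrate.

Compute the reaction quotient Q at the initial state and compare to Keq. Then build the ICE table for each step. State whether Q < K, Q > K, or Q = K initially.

Q₀ = 0.1246 vs Keq = 2.1080e-05 ⇒ Q>K, reverse
Step 1:
                  D         M         L         C
  Initial    0.3251     2.748   0.01358     1.942
  Change    0.02715   0.02715  -0.01358  -0.04073
  Equil      0.3523     2.775 2.9311e-06     1.901
  solve Keq expr → x = -0.01358; check Q = 2.1080e-05
Then add 0.259 M of C.
Step 2:
                  D         M         L         C
  Initial    0.3523     2.775 2.9311e-06      2.16
  Change  1.8657e-06 1.8657e-06 -9.3286e-07 -2.7986e-06
  Equil      0.3523     2.775 1.9982e-06      2.16
  solve Keq expr → x = -9.3286e-07; check Q = 2.1080e-05

Q₀ = 0.1246; Q > K (proceeds reverse)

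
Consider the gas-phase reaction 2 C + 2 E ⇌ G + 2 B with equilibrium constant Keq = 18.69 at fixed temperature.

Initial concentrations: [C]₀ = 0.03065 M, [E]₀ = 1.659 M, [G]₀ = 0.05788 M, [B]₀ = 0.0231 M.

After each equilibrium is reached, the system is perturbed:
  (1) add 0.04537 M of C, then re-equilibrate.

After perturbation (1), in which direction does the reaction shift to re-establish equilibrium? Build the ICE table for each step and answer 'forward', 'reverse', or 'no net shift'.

Direction: forward

Q₀ = 0.01195 vs Keq = 18.69 ⇒ Q<K, forward
Step 1:
                   C          E          G          B
  Initial    0.03065      1.659    0.05788     0.0231
  Change    -0.02868   -0.02868    0.01434    0.02868
  Equil     0.001974       1.63    0.07222    0.05178
  solve Keq expr → x = 0.01434; check Q = 18.69
Then add 0.04537 M of C.
Step 2:
                   C          E          G          B
  Initial    0.04734       1.63    0.07222    0.05178
  Change    -0.04311   -0.04311    0.02155    0.04311
  Equil     0.004234      1.587    0.09377    0.09489
  solve Keq expr → x = 0.02155; check Q = 18.69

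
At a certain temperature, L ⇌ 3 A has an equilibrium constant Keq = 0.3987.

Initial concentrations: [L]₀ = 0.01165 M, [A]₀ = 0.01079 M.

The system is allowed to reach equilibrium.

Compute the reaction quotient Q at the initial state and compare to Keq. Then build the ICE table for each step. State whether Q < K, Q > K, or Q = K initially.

Q₀ = 1.0783e-04; Q < K (proceeds forward)

Q₀ = 1.0783e-04 vs Keq = 0.3987 ⇒ Q<K, forward
Step 1:
                    L           A
  I           0.01165     0.01079
  C          -0.01142     0.03426
  E        2.2935e-04     0.04505
  solve Keq expr → x = 0.01142; check Q = 0.3987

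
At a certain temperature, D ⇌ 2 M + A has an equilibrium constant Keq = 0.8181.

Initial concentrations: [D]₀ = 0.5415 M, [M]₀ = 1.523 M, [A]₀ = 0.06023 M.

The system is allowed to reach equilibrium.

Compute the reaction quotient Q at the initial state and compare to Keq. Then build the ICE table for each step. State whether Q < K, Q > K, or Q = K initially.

Q₀ = 0.258 vs Keq = 0.8181 ⇒ Q<K, forward
Step 1:
                    D           M           A
  Initial      0.5415       1.523     0.06023
  Change     -0.07569      0.1514     0.07569
  Equil        0.4658       1.674      0.1359
  solve Keq expr → x = 0.07569; check Q = 0.8181

Q₀ = 0.258; Q < K (proceeds forward)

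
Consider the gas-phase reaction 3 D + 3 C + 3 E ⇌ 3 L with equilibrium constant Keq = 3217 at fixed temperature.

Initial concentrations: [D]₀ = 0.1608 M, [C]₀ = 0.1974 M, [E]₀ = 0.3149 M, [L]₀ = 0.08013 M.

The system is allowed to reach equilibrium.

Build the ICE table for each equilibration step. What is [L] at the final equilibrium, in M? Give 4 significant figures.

[L]_eq = 0.1033 M

Q₀ = 515.2 vs Keq = 3217 ⇒ Q<K, forward
Step 1:
                  D         C         E         L
  Initial    0.1608    0.1974    0.3149   0.08013
  Change   -0.02316  -0.02316  -0.02316   0.02316
  Equil      0.1376    0.1742    0.2917    0.1033
  solve Keq expr → x = 0.007719; check Q = 3217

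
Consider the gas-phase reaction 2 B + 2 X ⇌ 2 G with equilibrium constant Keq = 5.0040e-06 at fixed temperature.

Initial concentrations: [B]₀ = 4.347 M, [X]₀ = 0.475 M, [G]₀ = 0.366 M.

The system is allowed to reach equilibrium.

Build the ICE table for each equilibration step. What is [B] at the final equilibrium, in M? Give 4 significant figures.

Q₀ = 0.03142 vs Keq = 5.0040e-06 ⇒ Q>K, reverse
Step 1:
                    B           X           G
  I             4.347       0.475       0.366
  C            0.3572      0.3572     -0.3572
  E             4.704      0.8322    0.008758
  solve Keq expr → x = -0.1786; check Q = 5.0040e-06

[B]_eq = 4.704 M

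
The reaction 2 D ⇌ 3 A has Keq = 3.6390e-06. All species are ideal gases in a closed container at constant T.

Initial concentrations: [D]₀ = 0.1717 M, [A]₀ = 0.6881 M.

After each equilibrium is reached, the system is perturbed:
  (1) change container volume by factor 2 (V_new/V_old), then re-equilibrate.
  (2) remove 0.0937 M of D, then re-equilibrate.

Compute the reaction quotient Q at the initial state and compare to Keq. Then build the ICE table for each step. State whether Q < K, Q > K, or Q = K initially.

Q₀ = 11.05; Q > K (proceeds reverse)

Q₀ = 11.05 vs Keq = 3.6390e-06 ⇒ Q>K, reverse
Step 1:
                   D          A
  I           0.1717     0.6881
  C           0.4513    -0.6769
  E            0.623    0.01122
  solve Keq expr → x = -0.2256; check Q = 3.6390e-06
Then change container volume by factor 2 (V_new/V_old).
Step 2:
                   D          A
  I           0.3115    0.00561
  C       -9.6233e-04   0.001443
  E           0.3105   0.007053
  solve Keq expr → x = 4.8117e-04; check Q = 3.6390e-06
Then remove 0.0937 M of D.
Step 3:
                   D          A
  I           0.2168   0.007053
  C       9.9004e-04  -0.001485
  E           0.2178   0.005568
  solve Keq expr → x = -4.9502e-04; check Q = 3.6390e-06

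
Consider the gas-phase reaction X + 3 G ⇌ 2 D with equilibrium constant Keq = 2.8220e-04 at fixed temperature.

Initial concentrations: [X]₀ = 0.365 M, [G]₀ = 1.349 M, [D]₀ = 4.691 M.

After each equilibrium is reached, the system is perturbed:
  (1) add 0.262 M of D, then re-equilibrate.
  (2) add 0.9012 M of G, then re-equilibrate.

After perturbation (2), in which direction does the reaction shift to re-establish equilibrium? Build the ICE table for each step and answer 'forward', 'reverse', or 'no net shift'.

Direction: forward

Q₀ = 24.56 vs Keq = 2.8220e-04 ⇒ Q>K, reverse
Step 1:
                  X         G         D
  init        0.365     1.349     4.691
  Δ           2.073     6.218    -4.145
  eq          2.438     7.567    0.5459
  solve Keq expr → x = -2.073; check Q = 2.8220e-04
Then add 0.262 M of D.
Step 2:
                  X         G         D
  init        2.438     7.567    0.8079
  Δ          0.1071    0.3213   -0.2142
  eq          2.545     7.888    0.5937
  solve Keq expr → x = -0.1071; check Q = 2.8220e-04
Then add 0.9012 M of G.
Step 3:
                  X         G         D
  init        2.545     8.789    0.5937
  Δ        -0.04199    -0.126   0.08397
  eq          2.503     8.663    0.6776
  solve Keq expr → x = 0.04199; check Q = 2.8220e-04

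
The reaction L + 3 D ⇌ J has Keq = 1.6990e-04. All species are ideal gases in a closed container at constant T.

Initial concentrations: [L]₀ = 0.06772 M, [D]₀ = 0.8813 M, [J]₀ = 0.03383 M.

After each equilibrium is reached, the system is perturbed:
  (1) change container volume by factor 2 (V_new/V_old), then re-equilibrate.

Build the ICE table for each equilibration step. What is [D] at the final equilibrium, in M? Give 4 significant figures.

[D]_eq = 0.4914 M

Q₀ = 0.7298 vs Keq = 1.6990e-04 ⇒ Q>K, reverse
Step 1:
                   L          D          J
  init       0.06772     0.8813    0.03383
  Δ          0.03381     0.1014   -0.03381
  eq          0.1015     0.9827 1.6373e-05
  solve Keq expr → x = -0.03381; check Q = 1.6990e-04
Then change container volume by factor 2 (V_new/V_old).
Step 2:
                   L          D          J
  init       0.05077     0.4914 8.1864e-06
  Δ       7.1628e-06 2.1488e-05 -7.1628e-06
  eq         0.05077     0.4914 1.0236e-06
  solve Keq expr → x = -7.1628e-06; check Q = 1.6990e-04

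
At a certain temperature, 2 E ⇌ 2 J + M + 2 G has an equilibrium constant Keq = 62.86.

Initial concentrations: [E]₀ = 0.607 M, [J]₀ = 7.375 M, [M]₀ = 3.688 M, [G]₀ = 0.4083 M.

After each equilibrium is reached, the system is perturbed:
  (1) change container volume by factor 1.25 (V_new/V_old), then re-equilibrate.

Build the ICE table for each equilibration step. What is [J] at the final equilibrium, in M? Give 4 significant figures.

Q₀ = 90.76 vs Keq = 62.86 ⇒ Q>K, reverse
Step 1:
                   E          J          M          G
  Initial      0.607      7.375      3.688     0.4083
  Change     0.04192   -0.04192   -0.02096   -0.04192
  Equil       0.6489      7.333      3.667     0.3664
  solve Keq expr → x = -0.02096; check Q = 62.86
Then change container volume by factor 1.25 (V_new/V_old).
Step 2:
                   E          J          M          G
  Initial     0.5191      5.866      2.934     0.2931
  Change    -0.06198    0.06198    0.03099    0.06198
  Equil       0.4572      5.928      2.965     0.3551
  solve Keq expr → x = 0.03099; check Q = 62.86

[J]_eq = 5.928 M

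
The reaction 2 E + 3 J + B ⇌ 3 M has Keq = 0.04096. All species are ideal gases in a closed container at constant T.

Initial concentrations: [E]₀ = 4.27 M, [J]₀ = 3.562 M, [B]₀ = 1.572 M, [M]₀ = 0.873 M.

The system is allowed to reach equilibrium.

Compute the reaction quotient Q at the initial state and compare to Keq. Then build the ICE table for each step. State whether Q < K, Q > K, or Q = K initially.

Q₀ = 5.1363e-04; Q < K (proceeds forward)

Q₀ = 5.1363e-04 vs Keq = 0.04096 ⇒ Q<K, forward
Step 1:
                   E          J          B          M
  I             4.27      3.562      1.572      0.873
  C          -0.7692     -1.154    -0.3846      1.154
  E            3.501      2.408      1.187      2.027
  solve Keq expr → x = 0.3846; check Q = 0.04096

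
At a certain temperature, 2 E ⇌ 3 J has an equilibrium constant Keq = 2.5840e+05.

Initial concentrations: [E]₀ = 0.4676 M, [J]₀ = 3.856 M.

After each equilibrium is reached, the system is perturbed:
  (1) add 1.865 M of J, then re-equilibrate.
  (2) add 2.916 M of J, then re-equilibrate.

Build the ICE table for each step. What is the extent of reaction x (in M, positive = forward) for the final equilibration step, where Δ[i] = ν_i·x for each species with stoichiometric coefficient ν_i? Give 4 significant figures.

x = -0.01186 M

Q₀ = 262.2 vs Keq = 2.5840e+05 ⇒ Q<K, forward
Step 1:
                   E          J
  init        0.4676      3.856
  Δ          -0.4486      0.673
  eq         0.01896      4.529
  solve Keq expr → x = 0.2243; check Q = 2.5840e+05
Then add 1.865 M of J.
Step 2:
                   E          J
  init       0.01896      6.394
  Δ           0.0127   -0.01905
  eq         0.03166      6.375
  solve Keq expr → x = -0.006352; check Q = 2.5840e+05
Then add 2.916 M of J.
Step 3:
                   E          J
  init       0.03166      9.291
  Δ          0.02373   -0.03559
  eq         0.05539      9.255
  solve Keq expr → x = -0.01186; check Q = 2.5840e+05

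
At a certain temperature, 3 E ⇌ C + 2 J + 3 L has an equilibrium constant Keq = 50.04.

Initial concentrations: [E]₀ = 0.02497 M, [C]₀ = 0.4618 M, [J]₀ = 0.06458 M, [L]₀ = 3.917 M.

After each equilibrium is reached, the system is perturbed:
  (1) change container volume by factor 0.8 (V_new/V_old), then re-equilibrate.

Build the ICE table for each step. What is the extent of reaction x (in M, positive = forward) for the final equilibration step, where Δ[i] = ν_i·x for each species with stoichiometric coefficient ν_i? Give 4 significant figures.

Q₀ = 7435 vs Keq = 50.04 ⇒ Q>K, reverse
Step 1:
                   E          C          J          L
  I          0.02497     0.4618    0.06458      3.917
  C          0.05207   -0.01736   -0.03472   -0.05207
  E          0.07704     0.4444    0.02986      3.865
  solve Keq expr → x = -0.01736; check Q = 50.04
Then change container volume by factor 0.8 (V_new/V_old).
Step 2:
                   E          C          J          L
  I          0.09631     0.5556    0.03733      4.831
  C         0.009552  -0.003184  -0.006368  -0.009552
  E           0.1059     0.5524    0.03096      4.822
  solve Keq expr → x = -0.003184; check Q = 50.04

x = -0.003184 M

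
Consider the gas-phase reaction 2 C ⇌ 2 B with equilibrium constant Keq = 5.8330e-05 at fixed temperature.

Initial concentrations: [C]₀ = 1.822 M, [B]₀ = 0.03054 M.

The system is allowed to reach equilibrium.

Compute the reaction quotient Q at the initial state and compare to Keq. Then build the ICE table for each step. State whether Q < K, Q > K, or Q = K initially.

Q₀ = 2.8096e-04; Q > K (proceeds reverse)

Q₀ = 2.8096e-04 vs Keq = 5.8330e-05 ⇒ Q>K, reverse
Step 1:
                   C          B
  I            1.822    0.03054
  C           0.0165    -0.0165
  E            1.838    0.01404
  solve Keq expr → x = -0.008249; check Q = 5.8330e-05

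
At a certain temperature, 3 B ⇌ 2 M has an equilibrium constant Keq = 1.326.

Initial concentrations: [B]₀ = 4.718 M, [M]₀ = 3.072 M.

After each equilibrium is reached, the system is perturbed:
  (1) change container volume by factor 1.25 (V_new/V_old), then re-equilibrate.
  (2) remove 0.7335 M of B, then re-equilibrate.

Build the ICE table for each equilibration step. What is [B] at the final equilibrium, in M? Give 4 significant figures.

[B]_eq = 1.966 M

Q₀ = 0.08986 vs Keq = 1.326 ⇒ Q<K, forward
Step 1:
                   B          M
  Initial      4.718      3.072
  Change      -2.218      1.479
  Equil          2.5      4.551
  solve Keq expr → x = 0.7394; check Q = 1.326
Then change container volume by factor 1.25 (V_new/V_old).
Step 2:
                   B          M
  Initial          2      3.641
  Change      0.1222   -0.08144
  Equil        2.122      3.559
  solve Keq expr → x = -0.04072; check Q = 1.326
Then remove 0.7335 M of B.
Step 3:
                   B          M
  Initial      1.388      3.559
  Change      0.5776     -0.385
  Equil        1.966      3.174
  solve Keq expr → x = -0.1925; check Q = 1.326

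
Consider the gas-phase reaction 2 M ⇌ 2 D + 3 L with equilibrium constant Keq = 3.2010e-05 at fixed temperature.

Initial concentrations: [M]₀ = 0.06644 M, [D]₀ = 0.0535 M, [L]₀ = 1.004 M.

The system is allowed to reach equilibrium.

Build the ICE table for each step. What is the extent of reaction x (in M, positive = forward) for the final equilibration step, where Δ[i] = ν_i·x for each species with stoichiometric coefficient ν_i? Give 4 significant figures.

x = -0.02637 M

Q₀ = 0.6562 vs Keq = 3.2010e-05 ⇒ Q>K, reverse
Step 1:
                   M          D          L
  init       0.06644     0.0535      1.004
  Δ          0.05274   -0.05274   -0.07911
  eq          0.1192 7.5809e-04     0.9249
  solve Keq expr → x = -0.02637; check Q = 3.2010e-05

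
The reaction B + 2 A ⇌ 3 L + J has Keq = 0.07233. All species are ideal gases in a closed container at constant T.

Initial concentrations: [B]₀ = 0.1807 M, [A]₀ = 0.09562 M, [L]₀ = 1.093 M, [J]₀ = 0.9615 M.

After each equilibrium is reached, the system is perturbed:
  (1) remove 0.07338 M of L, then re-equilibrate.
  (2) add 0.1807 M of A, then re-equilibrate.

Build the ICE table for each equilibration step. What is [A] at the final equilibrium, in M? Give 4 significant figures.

Q₀ = 759.9 vs Keq = 0.07233 ⇒ Q>K, reverse
Step 1:
                  B         A         L         J
  Initial    0.1807   0.09562     1.093    0.9615
  Change     0.2741    0.5482   -0.8223   -0.2741
  Equil      0.4548    0.6438    0.2707    0.6874
  solve Keq expr → x = -0.2741; check Q = 0.07233
Then remove 0.07338 M of L.
Step 2:
                  B         A         L         J
  Initial    0.4548    0.6438    0.1973    0.6874
  Change    -0.0189  -0.03781   0.05671    0.0189
  Equil      0.4359     0.606     0.254    0.7063
  solve Keq expr → x = 0.0189; check Q = 0.07233
Then add 0.1807 M of A.
Step 3:
                  B         A         L         J
  Initial    0.4359    0.7867     0.254    0.7063
  Change   -0.01244  -0.02488   0.03732   0.01244
  Equil      0.4235    0.7618    0.2914    0.7187
  solve Keq expr → x = 0.01244; check Q = 0.07233

[A]_eq = 0.7618 M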